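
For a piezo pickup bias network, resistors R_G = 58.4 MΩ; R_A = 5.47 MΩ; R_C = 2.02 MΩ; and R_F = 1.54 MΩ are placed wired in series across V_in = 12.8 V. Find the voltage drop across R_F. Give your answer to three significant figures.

Series total: ΣR = 58.4 + 5.47 + 2.02 + 1.54 = 67.43 MΩ.
By the voltage-divider rule, V = 12.8 × 1.540/67.43 = 0.2923 V.

V ≈ 0.292 V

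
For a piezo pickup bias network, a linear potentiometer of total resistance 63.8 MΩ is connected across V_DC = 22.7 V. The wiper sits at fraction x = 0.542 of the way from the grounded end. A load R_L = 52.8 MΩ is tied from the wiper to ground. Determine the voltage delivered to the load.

Split the track: R_lower = x·R_p = 34.58 MΩ, R_upper = (1−x)·R_p = 29.22 MΩ.
Lower segment in parallel with the load: 34.58 ‖ 52.8 = 20.90 MΩ.
V_out = 22.7 × 20.90/(29.22 + 20.90) = 9.465 V.

V_out ≈ 9.46 V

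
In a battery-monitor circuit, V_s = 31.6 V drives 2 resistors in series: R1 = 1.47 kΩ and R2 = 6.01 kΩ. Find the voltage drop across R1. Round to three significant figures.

ΣR = 1.47 + 6.01 = 7.480 kΩ.
Voltage divider: V = V_s · (1.470 / 7.480) = 31.6 × 0.1965 = 6.210 V.

V ≈ 6.21 V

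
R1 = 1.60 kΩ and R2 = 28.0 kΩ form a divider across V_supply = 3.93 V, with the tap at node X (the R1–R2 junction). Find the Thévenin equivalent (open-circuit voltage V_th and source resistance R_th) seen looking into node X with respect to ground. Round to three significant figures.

V_th is the unloaded tap voltage: V_supply · R2/(R1+R2) = 3.93 × 0.9459 = 3.718 V.
Looking into X with the source shorted: R_th = R1·R2/(R1+R2) = 1.600 × 28.0/29.60 = 1.514 kΩ.

V_th ≈ 3.72 V, R_th ≈ 1.51 kΩ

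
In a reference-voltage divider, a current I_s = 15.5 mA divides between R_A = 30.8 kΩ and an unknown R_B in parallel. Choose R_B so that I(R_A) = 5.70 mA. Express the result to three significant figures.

Two-branch current divider: I_A = I_s · R_B/(R_A + R_B).
5.70/15.5 = R_B/(R_A + R_B) → R_B = R_A · (0.3677)/(1 − 0.3677) = 30.8 × 0.5816 = 17.91 kΩ.

R_B ≈ 17.9 kΩ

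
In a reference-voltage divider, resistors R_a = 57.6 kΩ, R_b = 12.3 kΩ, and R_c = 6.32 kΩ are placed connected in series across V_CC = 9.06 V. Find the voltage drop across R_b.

V ≈ 1.46 V

Series total: ΣR = 57.6 + 12.3 + 6.32 = 76.22 kΩ.
Voltage divider: V = V_CC · (12.30 / 76.22) = 9.06 × 0.1614 = 1.462 V.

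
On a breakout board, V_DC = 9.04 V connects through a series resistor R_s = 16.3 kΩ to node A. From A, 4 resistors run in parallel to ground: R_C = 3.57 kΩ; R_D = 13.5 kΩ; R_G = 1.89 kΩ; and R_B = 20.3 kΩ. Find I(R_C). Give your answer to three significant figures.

Equivalent of the parallel group: R_p = 1.072 kΩ.
V_A = 9.04 × 1.072/17.37 = 0.5580 V.
Branch current I = V_A/R_C = 0.5580/3.57 = 0.1563 mA.

I ≈ 0.156 mA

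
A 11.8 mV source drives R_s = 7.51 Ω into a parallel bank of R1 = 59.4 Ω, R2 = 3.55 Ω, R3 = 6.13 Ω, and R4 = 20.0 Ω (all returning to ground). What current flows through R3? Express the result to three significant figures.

Equivalent of the parallel group: R_p = 1.954 Ω.
V_A by voltage divider: V_A = 11.8 × 1.954/(7.51 + 1.954) = 2.437 mV.
Branch current I = V_A/R3 = 2.437/6.13 = 0.3975 mA.
(Check via current divider: I_total = 1.247 mA; share G_k/ΣG = 0.3188 → same result.)

I ≈ 0.398 mA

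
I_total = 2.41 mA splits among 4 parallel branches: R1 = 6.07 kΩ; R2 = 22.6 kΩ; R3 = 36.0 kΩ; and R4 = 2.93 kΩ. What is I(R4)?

I ≈ 1.42 mA

Conductances: ΣG = 1/6.07 + 1/22.6 + 1/36.0 + 1/2.93 = 0.5781 (1/kΩ).
R4 takes the fraction G_k/ΣG = 0.3413/0.5781 = 0.5904, so I = 2.41 × 0.5904 = 1.423 mA.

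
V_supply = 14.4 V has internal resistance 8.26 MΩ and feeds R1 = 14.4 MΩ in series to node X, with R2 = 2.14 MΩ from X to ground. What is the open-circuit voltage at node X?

R1' = 8.26 + 14.4 = 22.66 MΩ (source resistance + R1).
With X open, the divider is unloaded: V_th = 14.4 × 2.14/24.80 = 1.243 V.

V_th ≈ 1.24 V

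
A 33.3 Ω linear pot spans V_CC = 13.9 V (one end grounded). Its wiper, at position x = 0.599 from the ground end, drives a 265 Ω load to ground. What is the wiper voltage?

Split the track: R_lower = x·R_p = 19.95 Ω, R_upper = (1−x)·R_p = 13.35 Ω.
(x·R_p) ‖ R_L = 18.55 Ω.
V_out = 13.9 × 18.55/(13.35 + 18.55) = 8.082 V.

V_out ≈ 8.08 V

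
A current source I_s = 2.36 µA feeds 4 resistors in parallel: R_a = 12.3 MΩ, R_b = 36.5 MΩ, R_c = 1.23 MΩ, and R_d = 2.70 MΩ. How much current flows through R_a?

Conductances: ΣG = 1/12.3 + 1/36.5 + 1/1.23 + 1/2.70 = 1.292 (1/MΩ).
Current divider: I(R_a) = I_s · G_k/ΣG = 2.36 × (0.08130/1.292) = 2.36 × 0.06292 = 0.1485 µA.

I ≈ 0.148 µA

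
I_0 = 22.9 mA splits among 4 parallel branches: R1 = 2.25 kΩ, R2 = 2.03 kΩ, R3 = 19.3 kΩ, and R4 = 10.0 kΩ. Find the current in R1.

ΣG = 1/2.25 + 1/2.03 + 1/19.3 + 1/10.0 = 1.089.
By the current-divider rule, I = I_0 · G_k/ΣG = 22.9 × 0.4082 = 9.347 mA.

I ≈ 9.35 mA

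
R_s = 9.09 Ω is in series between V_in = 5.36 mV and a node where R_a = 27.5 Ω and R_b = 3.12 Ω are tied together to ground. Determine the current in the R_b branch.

Equivalent of the parallel group: R_p = 2.802 Ω.
V_A = 5.36 × 2.802/11.89 = 1.263 mV.
I(R_b) = V_A / R_b = 1.263/3.12 = 0.4048 mA.

I ≈ 0.405 mA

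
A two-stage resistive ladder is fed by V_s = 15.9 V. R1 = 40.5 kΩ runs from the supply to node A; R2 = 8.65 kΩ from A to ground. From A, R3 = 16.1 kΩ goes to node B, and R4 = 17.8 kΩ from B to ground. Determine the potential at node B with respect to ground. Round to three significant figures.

The second stage (R3 + R4 = 33.90 kΩ) loads node A in parallel with R2.
R2 ‖ (R3+R4) = 6.892 kΩ.
V_A = 15.9 × 6.892/(40.5 + 6.892) = 2.312 V.
Then the unloaded second divider: V_B = V_A × R4/(R3+R4) = 2.312 × 0.5251 = 1.214 V.

V_B ≈ 1.21 V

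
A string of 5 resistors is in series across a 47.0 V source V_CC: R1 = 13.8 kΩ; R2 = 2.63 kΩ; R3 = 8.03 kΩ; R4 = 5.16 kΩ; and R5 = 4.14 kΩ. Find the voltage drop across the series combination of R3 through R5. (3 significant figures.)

Total series resistance ΣR = 13.8 + 2.63 + 8.03 + 5.16 + 4.14 = 33.76 kΩ.
R_{R3..R5} = 8.03 + 5.16 + 4.14 = 17.33 kΩ.
V = V_CC · R/ΣR = 47.0 × 0.5133 = 24.13 V.

V ≈ 24.1 V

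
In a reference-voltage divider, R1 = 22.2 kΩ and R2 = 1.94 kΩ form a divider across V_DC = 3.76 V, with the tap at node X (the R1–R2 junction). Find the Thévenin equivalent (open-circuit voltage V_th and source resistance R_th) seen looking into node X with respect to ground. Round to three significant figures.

V_th ≈ 0.302 V, R_th ≈ 1.78 kΩ

Open-circuit (no load on X): V_th = V_DC · R2/(R1 + R2) = 3.76 × 1.94/(22.20 + 1.94) = 0.3022 V.
With V_DC suppressed (replaced by a short), R_th = R1 ‖ R2 = (22.20 × 1.94)/(22.20 + 1.94) = 1.784 kΩ.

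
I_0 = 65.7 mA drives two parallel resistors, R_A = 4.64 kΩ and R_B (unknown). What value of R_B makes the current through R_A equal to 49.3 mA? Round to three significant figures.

R_B ≈ 13.9 kΩ

In a two-way split, I_A/I_0 = R_B/(R_A + R_B).
49.3/65.7 = R_B/(R_A + R_B) → R_B = R_A · (0.7504)/(1 − 0.7504) = 4.64 × 3.006 = 13.95 kΩ.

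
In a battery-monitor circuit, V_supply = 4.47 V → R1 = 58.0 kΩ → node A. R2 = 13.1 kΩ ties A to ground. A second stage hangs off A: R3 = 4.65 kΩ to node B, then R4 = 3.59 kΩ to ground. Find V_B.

V_B ≈ 0.156 V

The second stage (R3 + R4 = 8.240 kΩ) loads node A in parallel with R2.
R2 ‖ (R3+R4) = 5.058 kΩ.
So V_A = 4.47 × 0.08022 = 0.3586 V.
V_B = V_A × 0.4357 = 0.1562 V.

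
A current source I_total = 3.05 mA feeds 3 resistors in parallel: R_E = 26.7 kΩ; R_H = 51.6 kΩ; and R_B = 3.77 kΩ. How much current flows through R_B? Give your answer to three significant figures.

Conductances: ΣG = 1/26.7 + 1/51.6 + 1/3.77 = 0.3221 (1/kΩ).
R_B takes the fraction G_k/ΣG = 0.2653/0.3221 = 0.8235, so I = 3.05 × 0.8235 = 2.512 mA.

I ≈ 2.51 mA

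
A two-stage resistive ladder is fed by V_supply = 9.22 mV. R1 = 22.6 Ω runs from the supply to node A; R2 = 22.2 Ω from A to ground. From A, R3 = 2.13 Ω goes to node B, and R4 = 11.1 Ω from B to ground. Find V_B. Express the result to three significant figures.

Looking into the second stage from A: R3 + R4 = 13.23 Ω appears in parallel with R2.
R2 ‖ (R3+R4) = 8.290 Ω.
V_A = 9.22 × 8.290/(22.6 + 8.290) = 2.474 mV.
V_B = V_A × 0.8390 = 2.076 mV.

V_B ≈ 2.08 mV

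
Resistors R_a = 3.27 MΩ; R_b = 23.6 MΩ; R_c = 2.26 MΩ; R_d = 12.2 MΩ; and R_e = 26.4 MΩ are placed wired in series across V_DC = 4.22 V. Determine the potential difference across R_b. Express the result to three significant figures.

Series total: ΣR = 3.27 + 23.6 + 2.26 + 12.2 + 26.4 = 67.73 MΩ.
By the voltage-divider rule, V = 4.22 × 23.60/67.73 = 1.470 V.

V ≈ 1.47 V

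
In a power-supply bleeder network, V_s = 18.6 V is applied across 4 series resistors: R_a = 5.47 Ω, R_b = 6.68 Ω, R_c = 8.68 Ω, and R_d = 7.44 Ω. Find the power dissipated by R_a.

The common current is I = 18.6/28.27 = 0.6579 A.
P(R_a) = I²·R_a = (0.6579)² × 5.47 = 2.368 W.

P ≈ 2.37 W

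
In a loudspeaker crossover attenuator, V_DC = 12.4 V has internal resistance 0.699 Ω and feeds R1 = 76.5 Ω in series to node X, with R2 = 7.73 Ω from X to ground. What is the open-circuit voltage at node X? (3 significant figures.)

V_th ≈ 1.13 V

R1' = 0.699 + 76.5 = 77.20 Ω (source resistance + R1).
Open-circuit (no load on X): V_th = V_DC · R2/(R1' + R2) = 12.4 × 7.73/(77.20 + 7.73) = 1.129 V.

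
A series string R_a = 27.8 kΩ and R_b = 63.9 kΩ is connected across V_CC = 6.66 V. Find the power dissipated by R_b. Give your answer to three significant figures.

Series current I = V_CC/ΣR = 6.66/91.70 = 0.07263 mA.
P(R_b) = I²·R_b = (0.07263)² × 63.9 = 0.3371 mW.

P ≈ 0.337 mW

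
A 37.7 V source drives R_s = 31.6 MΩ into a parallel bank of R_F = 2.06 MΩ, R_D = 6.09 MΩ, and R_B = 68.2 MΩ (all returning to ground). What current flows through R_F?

Equivalent of the parallel group: R_p = 1.505 MΩ.
V_A = 37.7 × 1.505/33.11 = 1.714 V.
Branch current I = V_A/R_F = 1.714/2.06 = 0.8322 µA.

I ≈ 0.832 µA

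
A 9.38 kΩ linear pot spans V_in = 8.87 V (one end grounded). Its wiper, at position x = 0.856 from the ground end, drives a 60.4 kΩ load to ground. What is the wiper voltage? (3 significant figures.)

V_out ≈ 7.45 V

The pot divides into 1.351 kΩ above the wiper and 8.029 kΩ below.
Lower segment in parallel with the load: 8.029 ‖ 60.4 = 7.087 kΩ.
Then V_out = V_in · 7.087/(1.351 + 7.087) = 7.450 V.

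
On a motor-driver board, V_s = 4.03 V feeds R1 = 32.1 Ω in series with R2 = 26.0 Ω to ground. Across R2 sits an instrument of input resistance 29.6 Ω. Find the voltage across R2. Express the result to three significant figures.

V_out ≈ 1.21 V

First combine the lower leg with the load: R2 ‖ R_L = 13.84 Ω.
Voltage divider with the loaded lower leg: V_out = 4.03 × 13.84/(32.1 + 13.84) = 4.03 × 0.3013 = 1.214 V.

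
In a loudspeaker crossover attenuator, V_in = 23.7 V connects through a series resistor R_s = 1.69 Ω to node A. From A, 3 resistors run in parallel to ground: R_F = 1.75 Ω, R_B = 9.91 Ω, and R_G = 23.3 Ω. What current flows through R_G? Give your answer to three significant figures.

Equivalent of the parallel group: R_p = 1.398 Ω.
V_A by voltage divider: V_A = 23.7 × 1.398/(1.69 + 1.398) = 10.73 V.
Branch current I = V_A/R_G = 10.73/23.3 = 0.4605 A.
(Check via current divider: I_total = 7.675 A; share G_k/ΣG = 0.06000 → same result.)

I ≈ 0.461 A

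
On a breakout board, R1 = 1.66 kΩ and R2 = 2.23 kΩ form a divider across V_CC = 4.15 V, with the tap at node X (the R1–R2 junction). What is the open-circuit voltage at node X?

V_th ≈ 2.38 V

With X open, the divider is unloaded: V_th = 4.15 × 2.23/3.890 = 2.379 V.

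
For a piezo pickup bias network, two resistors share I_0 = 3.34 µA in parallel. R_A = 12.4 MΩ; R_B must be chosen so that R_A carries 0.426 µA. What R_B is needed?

R_B ≈ 1.81 MΩ

In a two-way split, I_A/I_0 = R_B/(R_A + R_B).
0.426/3.34 = R_B/(R_A + R_B) → R_B = R_A · (0.1275)/(1 − 0.1275) = 12.4 × 0.1462 = 1.813 MΩ.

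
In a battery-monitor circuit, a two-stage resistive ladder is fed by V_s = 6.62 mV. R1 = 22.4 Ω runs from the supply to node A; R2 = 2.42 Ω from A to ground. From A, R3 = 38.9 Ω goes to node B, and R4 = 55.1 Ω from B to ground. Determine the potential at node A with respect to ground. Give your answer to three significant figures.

Looking into the second stage from A: R3 + R4 = 94.00 Ω appears in parallel with R2.
Effective lower resistance at A: R2 ‖ 94.00 = 2.359 Ω.
So V_A = 6.62 × 0.09529 = 0.6308 mV.

V_A ≈ 0.631 mV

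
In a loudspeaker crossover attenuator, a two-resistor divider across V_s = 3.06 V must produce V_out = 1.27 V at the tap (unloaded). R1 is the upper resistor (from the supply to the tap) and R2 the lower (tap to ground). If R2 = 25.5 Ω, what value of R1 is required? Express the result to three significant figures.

Required fraction k = V_out/V_s = 0.4150.
Rearranging, R1 = R2·(1−k)/k = 25.5 × 1.409 = 35.94 Ω.

R1 ≈ 35.9 Ω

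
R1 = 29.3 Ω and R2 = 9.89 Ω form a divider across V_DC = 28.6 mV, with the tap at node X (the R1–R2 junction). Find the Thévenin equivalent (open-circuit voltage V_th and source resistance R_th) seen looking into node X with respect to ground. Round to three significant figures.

With X open, the divider is unloaded: V_th = 28.6 × 9.89/39.19 = 7.218 mV.
Zeroing V_DC shorts the top of R1 to ground, so R_th = R1 ‖ R2 = 7.394 Ω.

V_th ≈ 7.22 mV, R_th ≈ 7.39 Ω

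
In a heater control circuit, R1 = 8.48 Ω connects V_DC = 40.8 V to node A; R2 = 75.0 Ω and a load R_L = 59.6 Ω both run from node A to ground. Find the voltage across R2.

V_out ≈ 32.5 V

First combine the lower leg with the load: R2 ‖ R_L = 33.21 Ω.
Voltage divider with the loaded lower leg: V_out = 40.8 × 33.21/(8.48 + 33.21) = 40.8 × 0.7966 = 32.50 V.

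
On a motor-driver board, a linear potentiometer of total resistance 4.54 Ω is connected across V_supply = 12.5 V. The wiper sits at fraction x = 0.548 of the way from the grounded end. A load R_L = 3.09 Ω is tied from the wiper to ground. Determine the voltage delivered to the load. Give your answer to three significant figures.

Lower segment x·R_p = 2.488 Ω; upper segment (1−x)·R_p = 2.052 Ω.
Lower segment in parallel with the load: 2.488 ‖ 3.09 = 1.378 Ω.
V_out = 12.5 × 1.378/(2.052 + 1.378) = 5.022 V.
(Unloaded: V_out = x·V_supply = 6.85 V.)

V_out ≈ 5.02 V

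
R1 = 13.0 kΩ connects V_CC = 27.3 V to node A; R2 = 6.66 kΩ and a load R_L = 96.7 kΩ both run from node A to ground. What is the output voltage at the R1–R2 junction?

The load sits in parallel with R2, giving an effective lower resistance R2' = R2·R_L/(R2+R_L) = 6.231 kΩ.
Then V_out = V_CC · R2'/(R1 + R2') = 27.3 × 6.231/19.23 = 8.845 V.
(Unloaded it would be 9.25 V; the load pulls it down.)

V_out ≈ 8.85 V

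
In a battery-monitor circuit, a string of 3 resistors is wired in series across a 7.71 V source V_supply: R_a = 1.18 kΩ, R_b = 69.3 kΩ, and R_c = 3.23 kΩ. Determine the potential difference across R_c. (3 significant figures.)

ΣR = 1.18 + 69.3 + 3.23 = 73.71 kΩ.
V = V_supply · R/ΣR = 7.71 × 0.04382 = 0.3379 V.

V ≈ 0.338 V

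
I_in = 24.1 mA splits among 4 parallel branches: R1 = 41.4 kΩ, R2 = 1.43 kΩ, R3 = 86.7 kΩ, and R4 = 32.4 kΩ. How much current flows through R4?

I ≈ 0.971 mA

Conductances: ΣG = 1/41.4 + 1/1.43 + 1/86.7 + 1/32.4 = 0.7659 (1/kΩ).
R4 takes the fraction G_k/ΣG = 0.03086/0.7659 = 0.04030, so I = 24.1 × 0.04030 = 0.9712 mA.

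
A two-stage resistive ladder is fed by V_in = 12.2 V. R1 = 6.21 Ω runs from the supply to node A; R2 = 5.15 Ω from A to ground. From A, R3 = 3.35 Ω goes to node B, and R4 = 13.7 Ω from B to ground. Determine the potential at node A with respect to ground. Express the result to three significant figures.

V_A ≈ 4.75 V

The second stage (R3 + R4 = 17.05 Ω) loads node A in parallel with R2.
R2 ‖ (R3+R4) = 3.955 Ω.
So V_A = 12.2 × 0.3891 = 4.747 V.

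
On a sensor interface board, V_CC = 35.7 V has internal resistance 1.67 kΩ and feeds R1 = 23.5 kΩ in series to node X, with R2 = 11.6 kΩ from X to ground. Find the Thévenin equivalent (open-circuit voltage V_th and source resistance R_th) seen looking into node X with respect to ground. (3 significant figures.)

R1' = 1.67 + 23.5 = 25.17 kΩ (source resistance + R1).
V_th is the unloaded tap voltage: V_CC · R2/(R1'+R2) = 35.7 × 0.3155 = 11.26 V.
Zeroing V_CC shorts the top of R1' to ground, so R_th = R1' ‖ R2 = 7.940 kΩ.

V_th ≈ 11.3 V, R_th ≈ 7.94 kΩ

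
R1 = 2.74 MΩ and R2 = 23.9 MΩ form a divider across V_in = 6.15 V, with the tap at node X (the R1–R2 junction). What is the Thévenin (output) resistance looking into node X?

R_th ≈ 2.46 MΩ

Looking into X with the source shorted: R_th = R1·R2/(R1+R2) = 2.740 × 23.9/26.64 = 2.458 MΩ.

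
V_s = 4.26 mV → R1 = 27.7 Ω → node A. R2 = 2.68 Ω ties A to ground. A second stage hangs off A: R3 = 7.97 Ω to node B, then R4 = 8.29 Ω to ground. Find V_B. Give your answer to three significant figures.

V_B ≈ 0.167 mV

Node A sees R2 in parallel with the series input of stage 2, R3 + R4 = 16.26 Ω.
Effective lower resistance at A: R2 ‖ 16.26 = 2.301 Ω.
First divider: V_A = V_s · 2.301/(27.7 + 2.301) = 0.3267 mV.
Then the unloaded second divider: V_B = V_A × R4/(R3+R4) = 0.3267 × 0.5098 = 0.1666 mV.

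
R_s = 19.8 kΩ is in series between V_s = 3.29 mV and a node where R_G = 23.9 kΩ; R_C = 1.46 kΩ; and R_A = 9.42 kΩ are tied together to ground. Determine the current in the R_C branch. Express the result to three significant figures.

Parallel bank: R_p = 1/(1/23.9 + 1/1.46 + 1/9.42) = 1.201 kΩ.
Node voltage V_A = V_s · R_p/(R_s + R_p) = 3.29 × 0.05717 = 0.1881 mV.
I(R_C) = V_A / R_C = 0.1881/1.46 = 0.1288 µA.
(Check via current divider: I_total = 0.1567 µA; share G_k/ΣG = 0.8223 → same result.)

I ≈ 0.129 µA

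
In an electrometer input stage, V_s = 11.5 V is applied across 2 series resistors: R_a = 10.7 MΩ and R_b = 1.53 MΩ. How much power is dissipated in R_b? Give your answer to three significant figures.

The common current is I = 11.5/12.23 = 0.9403 µA.
P(R_b) = I²·R_b = (0.9403)² × 1.53 = 1.353 µW.

P ≈ 1.35 µW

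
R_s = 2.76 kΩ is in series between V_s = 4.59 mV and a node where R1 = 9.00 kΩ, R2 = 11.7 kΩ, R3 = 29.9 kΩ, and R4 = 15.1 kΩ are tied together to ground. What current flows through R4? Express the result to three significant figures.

I ≈ 0.167 µA

Parallel bank: R_p = 1/(1/9.00 + 1/11.7 + 1/29.9 + 1/15.1) = 3.376 kΩ.
V_A by voltage divider: V_A = 4.59 × 3.376/(2.76 + 3.376) = 2.525 mV.
I(R4) = V_A / R4 = 2.525/15.1 = 0.1672 µA.
(Check via current divider: I_total = 0.7481 µA; share G_k/ΣG = 0.2235 → same result.)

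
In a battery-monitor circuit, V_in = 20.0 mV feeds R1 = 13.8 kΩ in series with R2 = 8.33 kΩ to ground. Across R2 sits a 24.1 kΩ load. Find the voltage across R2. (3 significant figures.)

V_out ≈ 6.19 mV

First combine the lower leg with the load: R2 ‖ R_L = 6.190 kΩ.
Voltage divider with the loaded lower leg: V_out = 20.0 × 6.190/(13.8 + 6.190) = 20.0 × 0.3097 = 6.193 mV.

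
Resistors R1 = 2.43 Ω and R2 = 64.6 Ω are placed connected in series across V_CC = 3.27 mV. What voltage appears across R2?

V ≈ 3.15 mV

Series total: ΣR = 2.43 + 64.6 = 67.03 Ω.
By the voltage-divider rule, V = 3.27 × 64.60/67.03 = 3.151 mV.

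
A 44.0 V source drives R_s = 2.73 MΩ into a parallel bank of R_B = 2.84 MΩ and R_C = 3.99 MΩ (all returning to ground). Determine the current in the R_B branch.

Equivalent of the parallel group: R_p = 1.659 MΩ.
Node voltage V_A = V_in · R_p/(R_s + R_p) = 44.0 × 0.3780 = 16.63 V.
I(R_B) = V_A / R_B = 16.63/2.84 = 5.856 µA.

I ≈ 5.86 µA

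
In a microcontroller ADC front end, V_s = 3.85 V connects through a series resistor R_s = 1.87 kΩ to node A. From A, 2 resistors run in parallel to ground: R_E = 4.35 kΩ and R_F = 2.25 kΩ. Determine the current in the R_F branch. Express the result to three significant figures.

I ≈ 0.757 mA

Combine the parallel branches: R_p = (1/4.35 + 1/2.25)⁻¹ = 1.483 kΩ.
V_A = 3.85 × 1.483/3.353 = 1.703 V.
Branch current I = V_A/R_F = 1.703/2.25 = 0.7568 mA.
(Equivalently: I_total = 1.148 mA, then current-divider fraction G_k/ΣG = 0.6591.)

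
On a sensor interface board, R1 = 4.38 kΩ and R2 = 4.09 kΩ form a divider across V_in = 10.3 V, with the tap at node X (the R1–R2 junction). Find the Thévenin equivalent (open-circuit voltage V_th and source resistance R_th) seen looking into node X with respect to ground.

V_th ≈ 4.97 V, R_th ≈ 2.12 kΩ

Open-circuit (no load on X): V_th = V_in · R2/(R1 + R2) = 10.3 × 4.09/(4.380 + 4.09) = 4.974 V.
With V_in suppressed (replaced by a short), R_th = R1 ‖ R2 = (4.380 × 4.09)/(4.380 + 4.09) = 2.115 kΩ.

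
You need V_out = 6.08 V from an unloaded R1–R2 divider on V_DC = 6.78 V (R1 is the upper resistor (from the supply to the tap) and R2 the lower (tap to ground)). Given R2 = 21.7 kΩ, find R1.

R1 ≈ 2.50 kΩ

The divider ratio is R2/(R1+R2) = 6.08/6.78 = 0.8968.
Rearranging, R1 = R2·(1−k)/k = 21.7 × 0.1151 = 2.498 kΩ.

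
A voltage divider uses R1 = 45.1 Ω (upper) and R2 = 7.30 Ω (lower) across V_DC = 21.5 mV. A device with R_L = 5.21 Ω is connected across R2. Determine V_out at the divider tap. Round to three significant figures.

V_out ≈ 1.36 mV

The load sits in parallel with R2, giving an effective lower resistance R2' = R2·R_L/(R2+R_L) = 3.040 Ω.
Then V_out = V_DC · R2'/(R1 + R2') = 21.5 × 3.040/48.14 = 1.358 mV.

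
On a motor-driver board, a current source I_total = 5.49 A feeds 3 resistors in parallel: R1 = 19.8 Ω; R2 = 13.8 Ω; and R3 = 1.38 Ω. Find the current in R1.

I ≈ 0.327 A

Total conductance ΣG = 1/19.8 + 1/13.8 + 1/1.38 = 0.8476 (units of 1/Ω).
R1 takes the fraction G_k/ΣG = 0.05051/0.8476 = 0.05959, so I = 5.49 × 0.05959 = 0.3271 A.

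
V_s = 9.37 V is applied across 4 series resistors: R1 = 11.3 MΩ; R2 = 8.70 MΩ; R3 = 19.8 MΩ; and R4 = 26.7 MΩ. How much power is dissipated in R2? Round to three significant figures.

Series current I = V_s/ΣR = 9.37/66.50 = 0.1409 µA.
P(R2) = I²·R2 = (0.1409)² × 8.70 = 0.1727 µW.

P ≈ 0.173 µW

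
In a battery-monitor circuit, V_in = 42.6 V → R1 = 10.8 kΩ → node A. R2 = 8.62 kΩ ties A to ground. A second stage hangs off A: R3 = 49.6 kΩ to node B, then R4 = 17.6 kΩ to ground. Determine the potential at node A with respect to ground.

V_A ≈ 17.6 V

The second stage (R3 + R4 = 67.20 kΩ) loads node A in parallel with R2.
R2 ‖ (R3+R4) = 7.640 kΩ.
V_A = 42.6 × 7.640/(10.8 + 7.640) = 17.65 V.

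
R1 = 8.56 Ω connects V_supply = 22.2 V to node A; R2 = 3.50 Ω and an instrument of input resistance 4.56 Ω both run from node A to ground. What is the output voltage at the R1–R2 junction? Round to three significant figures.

V_out ≈ 4.17 V

The load sits in parallel with R2, giving an effective lower resistance R2' = R2·R_L/(R2+R_L) = 1.980 Ω.
Then V_out = V_supply · R2'/(R1 + R2') = 22.2 × 1.980/10.54 = 4.171 V.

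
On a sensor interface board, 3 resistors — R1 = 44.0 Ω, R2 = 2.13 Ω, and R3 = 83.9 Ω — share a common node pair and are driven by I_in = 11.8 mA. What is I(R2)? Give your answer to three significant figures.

I ≈ 11.0 mA

Total conductance ΣG = 1/44.0 + 1/2.13 + 1/83.9 = 0.5041 (units of 1/Ω).
R2 takes the fraction G_k/ΣG = 0.4695/0.5041 = 0.9313, so I = 11.8 × 0.9313 = 10.99 mA.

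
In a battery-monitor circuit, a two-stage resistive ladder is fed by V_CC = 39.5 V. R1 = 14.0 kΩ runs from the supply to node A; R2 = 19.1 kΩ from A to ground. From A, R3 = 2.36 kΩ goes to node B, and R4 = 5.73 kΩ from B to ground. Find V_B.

Looking into the second stage from A: R3 + R4 = 8.090 kΩ appears in parallel with R2.
R2 ‖ (R3+R4) = 5.683 kΩ.
First divider: V_A = V_CC · 5.683/(14.0 + 5.683) = 11.40 V.
Stage 2 is unloaded, so V_B = V_A · R4/(R3+R4) = 11.40 × 5.73/8.090 = 8.078 V.

V_B ≈ 8.08 V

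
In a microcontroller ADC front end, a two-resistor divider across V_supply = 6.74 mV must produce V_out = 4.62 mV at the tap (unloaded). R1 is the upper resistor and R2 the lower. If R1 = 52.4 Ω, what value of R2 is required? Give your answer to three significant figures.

The divider ratio is R2/(R1+R2) = 4.62/6.74 = 0.6855.
So R2 = R1 · V_out/(V_supply − V_out) = 52.4 × 4.62/(6.74 − 4.62) = 52.4 × 2.179 = 114.2 Ω.

R2 ≈ 114 Ω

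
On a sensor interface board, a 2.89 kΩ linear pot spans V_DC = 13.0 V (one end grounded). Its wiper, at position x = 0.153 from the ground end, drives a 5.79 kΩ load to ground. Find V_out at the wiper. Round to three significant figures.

Split the track: R_lower = x·R_p = 0.4422 kΩ, R_upper = (1−x)·R_p = 2.448 kΩ.
(x·R_p) ‖ R_L = 0.4108 kΩ.
V_out = 13.0 × 0.4108/(2.448 + 0.4108) = 1.868 V.

V_out ≈ 1.87 V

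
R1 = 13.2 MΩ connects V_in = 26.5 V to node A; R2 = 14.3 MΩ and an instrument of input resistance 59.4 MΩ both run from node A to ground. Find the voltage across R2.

V_out ≈ 12.4 V

R2 ‖ R_L = (14.3 × 59.4)/(14.3 + 59.4) = 11.53 MΩ.
Then V_out = V_in · R2'/(R1 + R2') = 26.5 × 11.53/24.73 = 12.35 V.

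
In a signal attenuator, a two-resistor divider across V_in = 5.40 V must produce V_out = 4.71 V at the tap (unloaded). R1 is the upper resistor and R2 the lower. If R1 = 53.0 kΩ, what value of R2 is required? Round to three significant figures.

Required fraction k = V_out/V_in = 0.8722.
R2 = R1 · 0.8722/(1 − 0.8722) = 361.8 kΩ.

R2 ≈ 362 kΩ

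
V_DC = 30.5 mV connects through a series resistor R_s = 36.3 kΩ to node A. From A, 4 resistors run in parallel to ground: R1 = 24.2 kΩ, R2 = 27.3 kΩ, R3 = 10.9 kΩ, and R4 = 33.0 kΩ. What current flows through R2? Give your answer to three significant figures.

I ≈ 0.135 µA

Parallel bank: R_p = 1/(1/24.2 + 1/27.3 + 1/10.9 + 1/33.0) = 5.000 kΩ.
V_A by voltage divider: V_A = 30.5 × 5.000/(36.3 + 5.000) = 3.693 mV.
Branch current I = V_A/R2 = 3.693/27.3 = 0.1353 µA.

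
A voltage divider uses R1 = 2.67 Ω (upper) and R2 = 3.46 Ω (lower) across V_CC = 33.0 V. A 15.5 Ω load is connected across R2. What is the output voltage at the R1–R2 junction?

V_out ≈ 17.0 V

R2 ‖ R_L = (3.46 × 15.5)/(3.46 + 15.5) = 2.829 Ω.
Voltage divider with the loaded lower leg: V_out = 33.0 × 2.829/(2.67 + 2.829) = 33.0 × 0.5144 = 16.98 V.
(Unloaded it would be 18.6 V; the load pulls it down.)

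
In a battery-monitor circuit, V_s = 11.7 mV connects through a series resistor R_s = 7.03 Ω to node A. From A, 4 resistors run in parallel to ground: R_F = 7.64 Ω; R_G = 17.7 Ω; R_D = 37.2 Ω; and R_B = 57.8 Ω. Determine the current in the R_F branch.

Combine the parallel branches: R_p = (1/7.64 + 1/17.7 + 1/37.2 + 1/57.8)⁻¹ = 4.318 Ω.
V_A = 11.7 × 4.318/11.35 = 4.452 mV.
I(R_F) = V_A / R_F = 4.452/7.64 = 0.5827 mA.

I ≈ 0.583 mA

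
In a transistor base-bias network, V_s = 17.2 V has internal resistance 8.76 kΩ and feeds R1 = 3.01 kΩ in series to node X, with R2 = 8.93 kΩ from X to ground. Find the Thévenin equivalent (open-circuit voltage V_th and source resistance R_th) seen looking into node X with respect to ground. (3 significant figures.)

V_th ≈ 7.42 V, R_th ≈ 5.08 kΩ

R1' = 8.76 + 3.01 = 11.77 kΩ (source resistance + R1).
With X open, the divider is unloaded: V_th = 17.2 × 8.93/20.70 = 7.420 V.
Zeroing V_s shorts the top of R1' to ground, so R_th = R1' ‖ R2 = 5.078 kΩ.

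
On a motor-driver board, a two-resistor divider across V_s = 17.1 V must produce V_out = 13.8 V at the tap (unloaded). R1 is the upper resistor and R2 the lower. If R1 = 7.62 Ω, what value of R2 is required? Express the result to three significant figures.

The divider ratio is R2/(R1+R2) = 13.8/17.1 = 0.8070.
So R2 = R1 · V_out/(V_s − V_out) = 7.62 × 13.8/(17.1 − 13.8) = 7.62 × 4.182 = 31.87 Ω.

R2 ≈ 31.9 Ω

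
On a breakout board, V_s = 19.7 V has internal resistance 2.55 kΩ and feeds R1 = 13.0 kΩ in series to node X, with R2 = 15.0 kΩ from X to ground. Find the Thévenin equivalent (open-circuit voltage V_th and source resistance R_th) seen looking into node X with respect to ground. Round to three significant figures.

V_th ≈ 9.67 V, R_th ≈ 7.64 kΩ

R1' = 2.55 + 13.0 = 15.55 kΩ (source resistance + R1).
V_th is the unloaded tap voltage: V_s · R2/(R1'+R2) = 19.7 × 0.4910 = 9.673 V.
With V_s suppressed (replaced by a short), R_th = R1' ‖ R2 = (15.55 × 15.0)/(15.55 + 15.0) = 7.635 kΩ.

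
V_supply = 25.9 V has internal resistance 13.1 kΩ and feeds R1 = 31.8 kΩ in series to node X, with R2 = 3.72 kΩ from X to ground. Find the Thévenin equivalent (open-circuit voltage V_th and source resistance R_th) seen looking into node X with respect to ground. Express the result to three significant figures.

V_th ≈ 1.98 V, R_th ≈ 3.44 kΩ

R1' = 13.1 + 31.8 = 44.90 kΩ (source resistance + R1).
With X open, the divider is unloaded: V_th = 25.9 × 3.72/48.62 = 1.982 V.
With V_supply suppressed (replaced by a short), R_th = R1' ‖ R2 = (44.90 × 3.72)/(44.90 + 3.72) = 3.435 kΩ.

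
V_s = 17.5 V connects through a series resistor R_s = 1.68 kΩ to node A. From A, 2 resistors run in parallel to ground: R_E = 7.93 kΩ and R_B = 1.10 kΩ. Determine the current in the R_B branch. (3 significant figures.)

I ≈ 5.81 mA

Equivalent of the parallel group: R_p = 0.9660 kΩ.
V_A by voltage divider: V_A = 17.5 × 0.9660/(1.68 + 0.9660) = 6.389 V.
I(R_B) = V_A / R_B = 6.389/1.10 = 5.808 mA.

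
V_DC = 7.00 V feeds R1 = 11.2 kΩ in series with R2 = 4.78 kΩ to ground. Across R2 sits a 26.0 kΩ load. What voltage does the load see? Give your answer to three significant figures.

V_out ≈ 1.85 V

R2 ‖ R_L = (4.78 × 26.0)/(4.78 + 26.0) = 4.038 kΩ.
Voltage divider with the loaded lower leg: V_out = 7.00 × 4.038/(11.2 + 4.038) = 7.00 × 0.2650 = 1.855 V.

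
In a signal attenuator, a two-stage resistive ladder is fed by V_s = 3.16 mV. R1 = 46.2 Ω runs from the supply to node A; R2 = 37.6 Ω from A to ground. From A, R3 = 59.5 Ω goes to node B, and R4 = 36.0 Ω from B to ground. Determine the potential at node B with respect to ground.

V_B ≈ 0.439 mV

The second stage (R3 + R4 = 95.50 Ω) loads node A in parallel with R2.
R2 ‖ (R3+R4) = 26.98 Ω.
V_A = 3.16 × 26.98/(46.2 + 26.98) = 1.165 mV.
V_B = V_A × 0.3770 = 0.4392 mV.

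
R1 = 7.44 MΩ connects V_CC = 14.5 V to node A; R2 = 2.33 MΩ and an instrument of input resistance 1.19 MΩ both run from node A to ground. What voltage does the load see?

V_out ≈ 1.39 V

R2 ‖ R_L = (2.33 × 1.19)/(2.33 + 1.19) = 0.7877 MΩ.
Now apply the divider: V_out = 14.5 × 0.09574 = 1.388 V.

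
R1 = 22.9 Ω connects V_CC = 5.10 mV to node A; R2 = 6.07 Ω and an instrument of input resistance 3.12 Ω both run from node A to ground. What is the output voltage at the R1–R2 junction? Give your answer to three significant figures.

V_out ≈ 0.421 mV

First combine the lower leg with the load: R2 ‖ R_L = 2.061 Ω.
Then V_out = V_CC · R2'/(R1 + R2') = 5.10 × 2.061/24.96 = 0.4211 mV.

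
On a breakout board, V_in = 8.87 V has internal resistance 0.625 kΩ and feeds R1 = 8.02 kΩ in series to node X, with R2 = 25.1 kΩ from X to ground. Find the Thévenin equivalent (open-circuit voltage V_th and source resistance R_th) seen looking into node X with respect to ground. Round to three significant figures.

R1' = 0.625 + 8.02 = 8.645 kΩ (source resistance + R1).
With X open, the divider is unloaded: V_th = 8.87 × 25.1/33.75 = 6.598 V.
Looking into X with the source shorted: R_th = R1'·R2/(R1'+R2) = 8.645 × 25.1/33.75 = 6.430 kΩ.

V_th ≈ 6.60 V, R_th ≈ 6.43 kΩ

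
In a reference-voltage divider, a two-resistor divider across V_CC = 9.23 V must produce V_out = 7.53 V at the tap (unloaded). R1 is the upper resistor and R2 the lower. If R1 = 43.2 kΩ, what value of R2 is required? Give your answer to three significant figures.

R2 ≈ 191 kΩ

The divider ratio is R2/(R1+R2) = 7.53/9.23 = 0.8158.
R2 = R1 · 0.8158/(1 − 0.8158) = 191.4 kΩ.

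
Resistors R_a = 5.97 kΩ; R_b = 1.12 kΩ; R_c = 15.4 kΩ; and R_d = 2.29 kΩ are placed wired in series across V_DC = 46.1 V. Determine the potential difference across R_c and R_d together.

ΣR = 5.97 + 1.12 + 15.4 + 2.29 = 24.78 kΩ.
R_{R_c..R_d} = 15.4 + 2.29 = 17.69 kΩ.
Voltage divider: V = V_DC · (17.69 / 24.78) = 46.1 × 0.7139 = 32.91 V.

V ≈ 32.9 V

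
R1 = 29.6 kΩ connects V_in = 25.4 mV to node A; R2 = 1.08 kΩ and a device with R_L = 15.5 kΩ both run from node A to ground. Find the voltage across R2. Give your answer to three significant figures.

R2 ‖ R_L = (1.08 × 15.5)/(1.08 + 15.5) = 1.010 kΩ.
Now apply the divider: V_out = 25.4 × 0.03298 = 0.8378 mV.
(Unloaded it would be 0.894 mV; the load pulls it down.)

V_out ≈ 0.838 mV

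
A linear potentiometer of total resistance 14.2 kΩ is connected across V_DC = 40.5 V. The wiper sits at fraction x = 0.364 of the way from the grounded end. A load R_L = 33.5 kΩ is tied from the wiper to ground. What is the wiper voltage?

V_out ≈ 13.4 V

Lower segment x·R_p = 5.169 kΩ; upper segment (1−x)·R_p = 9.031 kΩ.
(x·R_p) ‖ R_L = 4.478 kΩ.
Loaded-divider output: V_out = 40.5 × 0.3315 = 13.42 V.
(Unloaded: V_out = x·V_DC = 14.7 V.)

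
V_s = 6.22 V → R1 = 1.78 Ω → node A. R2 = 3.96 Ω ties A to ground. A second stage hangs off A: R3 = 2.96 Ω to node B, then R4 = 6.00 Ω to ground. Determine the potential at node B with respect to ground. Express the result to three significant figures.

V_B ≈ 2.53 V

Looking into the second stage from A: R3 + R4 = 8.960 Ω appears in parallel with R2.
R2 ‖ (R3+R4) = 2.746 Ω.
So V_A = 6.22 × 0.6067 = 3.774 V.
Then the unloaded second divider: V_B = V_A × R4/(R3+R4) = 3.774 × 0.6696 = 2.527 V.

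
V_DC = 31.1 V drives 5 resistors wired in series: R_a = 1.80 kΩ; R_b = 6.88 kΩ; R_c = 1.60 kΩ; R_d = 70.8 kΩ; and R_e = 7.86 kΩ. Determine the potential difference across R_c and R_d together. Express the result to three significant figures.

V ≈ 25.3 V

Total series resistance ΣR = 1.80 + 6.88 + 1.60 + 70.8 + 7.86 = 88.94 kΩ.
R_{R_c..R_d} = 1.60 + 70.8 = 72.40 kΩ.
By the voltage-divider rule, V = 31.1 × 72.40/88.94 = 25.32 V.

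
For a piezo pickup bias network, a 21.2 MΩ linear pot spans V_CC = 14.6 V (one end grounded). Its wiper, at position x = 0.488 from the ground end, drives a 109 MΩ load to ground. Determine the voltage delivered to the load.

V_out ≈ 6.79 V

Split the track: R_lower = x·R_p = 10.35 MΩ, R_upper = (1−x)·R_p = 10.85 MΩ.
Lower segment in parallel with the load: 10.35 ‖ 109 = 9.449 MΩ.
V_out = 14.6 × 9.449/(10.85 + 9.449) = 6.795 V.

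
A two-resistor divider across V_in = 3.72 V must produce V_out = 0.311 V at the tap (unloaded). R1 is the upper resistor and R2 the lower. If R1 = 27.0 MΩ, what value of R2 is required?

R2 ≈ 2.46 MΩ

Required fraction k = V_out/V_in = 0.08360.
Rearranging, R2 = R1·k/(1−k) = 27.0 × 0.09123 = 2.463 MΩ.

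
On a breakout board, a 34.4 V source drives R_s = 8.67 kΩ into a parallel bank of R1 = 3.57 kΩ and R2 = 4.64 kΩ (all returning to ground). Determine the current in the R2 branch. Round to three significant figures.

I ≈ 1.40 mA

Combine the parallel branches: R_p = (1/3.57 + 1/4.64)⁻¹ = 2.018 kΩ.
V_A by voltage divider: V_A = 34.4 × 2.018/(8.67 + 2.018) = 6.494 V.
Branch current I = V_A/R2 = 6.494/4.64 = 1.400 mA.
(Check via current divider: I_total = 3.219 mA; share G_k/ΣG = 0.4348 → same result.)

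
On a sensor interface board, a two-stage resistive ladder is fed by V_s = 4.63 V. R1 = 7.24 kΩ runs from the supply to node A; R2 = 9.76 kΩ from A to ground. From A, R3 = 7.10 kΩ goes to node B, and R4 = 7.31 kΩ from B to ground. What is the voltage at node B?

V_B ≈ 1.05 V

Looking into the second stage from A: R3 + R4 = 14.41 kΩ appears in parallel with R2.
Effective lower resistance at A: R2 ‖ 14.41 = 5.819 kΩ.
First divider: V_A = V_s · 5.819/(7.24 + 5.819) = 2.063 V.
V_B = V_A × 0.5073 = 1.047 V.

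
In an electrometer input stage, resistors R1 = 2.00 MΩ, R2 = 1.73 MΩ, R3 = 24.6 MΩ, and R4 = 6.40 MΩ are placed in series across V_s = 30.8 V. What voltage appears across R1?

Series total: ΣR = 2.00 + 1.73 + 24.6 + 6.40 = 34.73 MΩ.
Voltage divider: V = V_s · (2.000 / 34.73) = 30.8 × 0.05759 = 1.774 V.

V ≈ 1.77 V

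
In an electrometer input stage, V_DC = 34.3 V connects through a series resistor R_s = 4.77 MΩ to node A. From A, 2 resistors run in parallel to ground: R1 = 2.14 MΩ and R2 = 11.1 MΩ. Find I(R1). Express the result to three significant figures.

I ≈ 4.38 µA

Parallel bank: R_p = 1/(1/2.14 + 1/11.1) = 1.794 MΩ.
V_A = 34.3 × 1.794/6.564 = 9.375 V.
I(R1) = V_A / R1 = 9.375/2.14 = 4.381 µA.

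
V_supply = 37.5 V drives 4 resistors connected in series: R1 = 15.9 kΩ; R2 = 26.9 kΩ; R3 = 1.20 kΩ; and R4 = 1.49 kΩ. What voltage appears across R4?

V ≈ 1.23 V

Total series resistance ΣR = 15.9 + 26.9 + 1.20 + 1.49 = 45.49 kΩ.
By the voltage-divider rule, V = 37.5 × 1.490/45.49 = 1.228 V.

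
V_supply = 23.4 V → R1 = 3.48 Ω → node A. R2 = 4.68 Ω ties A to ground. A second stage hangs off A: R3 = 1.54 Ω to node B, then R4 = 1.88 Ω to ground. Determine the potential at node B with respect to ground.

Looking into the second stage from A: R3 + R4 = 3.420 Ω appears in parallel with R2.
R2 ‖ (R3+R4) = 1.976 Ω.
V_A = 23.4 × 1.976/(3.48 + 1.976) = 8.475 V.
Stage 2 is unloaded, so V_B = V_A · R4/(R3+R4) = 8.475 × 1.88/3.420 = 4.659 V.

V_B ≈ 4.66 V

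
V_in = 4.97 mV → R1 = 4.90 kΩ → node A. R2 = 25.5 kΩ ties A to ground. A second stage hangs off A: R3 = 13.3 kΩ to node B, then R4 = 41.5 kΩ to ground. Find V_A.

V_A ≈ 3.88 mV

The second stage (R3 + R4 = 54.80 kΩ) loads node A in parallel with R2.
R2 ‖ (R3+R4) = 17.40 kΩ.
So V_A = 4.97 × 0.7803 = 3.878 mV.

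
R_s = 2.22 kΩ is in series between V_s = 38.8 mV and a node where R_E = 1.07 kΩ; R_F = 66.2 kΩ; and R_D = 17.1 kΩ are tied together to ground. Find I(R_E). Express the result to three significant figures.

Equivalent of the parallel group: R_p = 0.9919 kΩ.
V_A = 38.8 × 0.9919/3.212 = 11.98 mV.
I(R_E) = V_A / R_E = 11.98/1.07 = 11.20 µA.

I ≈ 11.2 µA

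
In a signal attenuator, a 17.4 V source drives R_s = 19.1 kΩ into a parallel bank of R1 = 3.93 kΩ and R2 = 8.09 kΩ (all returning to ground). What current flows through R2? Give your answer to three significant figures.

I ≈ 0.262 mA

Parallel bank: R_p = 1/(1/3.93 + 1/8.09) = 2.645 kΩ.
V_A by voltage divider: V_A = 17.4 × 2.645/(19.1 + 2.645) = 2.117 V.
I(R2) = V_A / R2 = 2.117/8.09 = 0.2616 mA.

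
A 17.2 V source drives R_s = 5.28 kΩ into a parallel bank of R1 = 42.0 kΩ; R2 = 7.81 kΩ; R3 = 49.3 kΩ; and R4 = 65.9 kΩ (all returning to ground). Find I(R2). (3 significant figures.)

I ≈ 1.11 mA

Parallel bank: R_p = 1/(1/42.0 + 1/7.81 + 1/49.3 + 1/65.9) = 5.339 kΩ.
Node voltage V_A = V_supply · R_p/(R_s + R_p) = 17.2 × 0.5028 = 8.648 V.
Branch current I = V_A/R2 = 8.648/7.81 = 1.107 mA.
(Check via current divider: I_total = 1.620 mA; share G_k/ΣG = 0.6836 → same result.)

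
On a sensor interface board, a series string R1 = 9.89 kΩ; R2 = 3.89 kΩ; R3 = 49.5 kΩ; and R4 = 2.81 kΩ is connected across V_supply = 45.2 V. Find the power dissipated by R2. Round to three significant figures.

P ≈ 1.82 mW

The common current is I = 45.2/66.09 = 0.6839 mA.
P(R2) = I²·R2 = (0.6839)² × 3.89 = 1.820 mW.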